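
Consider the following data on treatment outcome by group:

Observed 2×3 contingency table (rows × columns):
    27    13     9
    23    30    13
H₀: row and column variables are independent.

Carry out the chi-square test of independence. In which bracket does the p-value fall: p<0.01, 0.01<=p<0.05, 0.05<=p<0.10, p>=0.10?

Row totals [49, 66], col totals [50, 43, 22], n=115
χ² = (27−21.30)²/21.30 + (13−18.32)²/18.32 + (9−9.37)²/9.37 + (23−28.70)²/28.70 + (30−24.68)²/24.68 + (13−12.63)²/12.63 = 5.3726
df = 2
p-value (upper-tail) = 0.06813
→ bracket: 0.05<=p<0.10

p-value bracket: 0.05<=p<0.10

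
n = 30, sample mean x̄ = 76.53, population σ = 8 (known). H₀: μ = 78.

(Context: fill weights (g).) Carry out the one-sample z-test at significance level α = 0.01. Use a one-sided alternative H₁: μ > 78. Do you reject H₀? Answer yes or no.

reject H₀: no

SE = σ/√n = 8/√30 = 1.4606
z = (x̄−μ₀)/SE = (76.53−78)/1.4606 = -1.0064
p-value (one-sided, H₁ greater) = 0.84290
At α=0.01: p ≥ α → fail to reject H₀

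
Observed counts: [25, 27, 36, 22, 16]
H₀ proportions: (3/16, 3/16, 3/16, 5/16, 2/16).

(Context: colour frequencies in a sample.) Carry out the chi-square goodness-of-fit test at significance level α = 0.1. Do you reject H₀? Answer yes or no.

reject H₀: yes

n = 126; E_i = n·p_i = [23.62, 23.62, 23.62, 39.38, 15.75]
χ² = (25−23.62)²/23.62 + (27−23.62)²/23.62 + (36−23.62)²/23.62 + (22−39.38)²/39.38 + (16−15.75)²/15.75 = 14.7153
df = 4
p-value (upper-tail) = 0.00533
At α=0.1: p < α → reject H₀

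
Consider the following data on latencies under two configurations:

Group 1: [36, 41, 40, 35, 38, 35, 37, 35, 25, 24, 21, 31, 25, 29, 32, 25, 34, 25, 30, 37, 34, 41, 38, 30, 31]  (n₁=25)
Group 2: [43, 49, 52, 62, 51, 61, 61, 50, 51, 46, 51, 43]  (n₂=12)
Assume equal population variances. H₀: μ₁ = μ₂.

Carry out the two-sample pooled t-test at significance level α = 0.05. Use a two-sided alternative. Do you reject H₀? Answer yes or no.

x̄₁=32.360, s₁=5.758, n₁=25
x̄₂=51.667, s₂=6.569, n₂=12
s_p² = [24·5.758² + 11·6.569²]/35 = 36.2979
SE = √(s_p²·(1/25+1/12)) = 2.1158
t = (32.360−51.667)/2.1158 = -9.1249
df = 35
p-value (two-sided) = 0.00000
At α=0.05: p < α → reject H₀

reject H₀: yes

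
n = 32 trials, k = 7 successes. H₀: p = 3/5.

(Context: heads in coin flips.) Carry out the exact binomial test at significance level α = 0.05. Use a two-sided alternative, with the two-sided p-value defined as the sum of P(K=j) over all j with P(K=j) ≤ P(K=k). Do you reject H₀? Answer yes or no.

reject H₀: yes

Exact binomial: n=32, k=7, p₀=3/5=0.6000
P(X=j) = C(n,j)·p₀^j·(1−p₀)^(n−j); p = Σ P(X=j) over j with P(X=j) ≤ P(X=7)
p-value (two-sided) = 0.00001
At α=0.05: p < α → reject H₀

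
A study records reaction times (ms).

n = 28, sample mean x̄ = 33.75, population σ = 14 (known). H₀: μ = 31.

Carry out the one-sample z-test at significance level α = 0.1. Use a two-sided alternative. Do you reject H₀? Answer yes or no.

reject H₀: no

SE = σ/√n = 14/√28 = 2.6458
z = (x̄−μ₀)/SE = (33.75−31)/2.6458 = 1.0394
p-value (two-sided) = 0.29862
At α=0.1: p ≥ α → fail to reject H₀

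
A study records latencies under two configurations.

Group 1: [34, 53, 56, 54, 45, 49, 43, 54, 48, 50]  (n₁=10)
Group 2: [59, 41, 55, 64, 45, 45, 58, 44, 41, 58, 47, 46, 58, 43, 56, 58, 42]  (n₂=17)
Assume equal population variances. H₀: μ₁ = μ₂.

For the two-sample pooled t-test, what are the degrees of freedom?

df = n₁ + n₂ − 2 = 10 + 17 − 2 = 25

degrees of freedom = 25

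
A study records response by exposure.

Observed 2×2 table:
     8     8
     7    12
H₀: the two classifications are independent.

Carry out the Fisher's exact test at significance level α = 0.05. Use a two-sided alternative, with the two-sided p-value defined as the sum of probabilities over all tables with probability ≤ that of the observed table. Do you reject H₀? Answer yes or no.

reject H₀: no

Margins: r₁=16, r₂=19, c₁=15, c₂=20, n=35
p_obs = C(16,8)·C(19,7)/C(35,15); sum pmf over tables with pmf ≤ p_obs
p-value (two-sided) = 0.50602
At α=0.05: p ≥ α → fail to reject H₀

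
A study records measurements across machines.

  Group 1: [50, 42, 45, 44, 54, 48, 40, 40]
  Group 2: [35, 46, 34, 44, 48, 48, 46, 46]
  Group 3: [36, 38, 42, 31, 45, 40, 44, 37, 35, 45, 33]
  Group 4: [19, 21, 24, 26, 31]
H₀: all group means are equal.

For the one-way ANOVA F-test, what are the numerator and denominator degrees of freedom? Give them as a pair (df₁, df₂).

k = 4 groups, N = 32 total
df = (k−1, N−k) = (4−1, 32−4) = (3, 28)

degrees of freedom = [3, 28]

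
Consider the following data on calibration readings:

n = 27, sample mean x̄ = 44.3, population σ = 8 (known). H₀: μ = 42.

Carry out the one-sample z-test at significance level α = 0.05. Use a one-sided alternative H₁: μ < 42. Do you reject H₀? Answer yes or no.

SE = σ/√n = 8/√27 = 1.5396
z = (x̄−μ₀)/SE = (44.3−42)/1.5396 = 1.4939
p-value (one-sided, H₁ less) = 0.93240
At α=0.05: p ≥ α → fail to reject H₀

reject H₀: no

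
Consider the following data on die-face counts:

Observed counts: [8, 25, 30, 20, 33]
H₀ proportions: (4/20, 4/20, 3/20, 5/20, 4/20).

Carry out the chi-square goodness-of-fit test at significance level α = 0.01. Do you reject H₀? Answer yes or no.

reject H₀: yes

n = 116; E_i = n·p_i = [23.20, 23.20, 17.40, 29.00, 23.20]
χ² = (8−23.20)²/23.20 + (25−23.20)²/23.20 + (30−17.40)²/17.40 + (20−29.00)²/29.00 + (33−23.20)²/23.20 = 26.1552
df = 4
p-value (upper-tail) = 0.00003
At α=0.01: p < α → reject H₀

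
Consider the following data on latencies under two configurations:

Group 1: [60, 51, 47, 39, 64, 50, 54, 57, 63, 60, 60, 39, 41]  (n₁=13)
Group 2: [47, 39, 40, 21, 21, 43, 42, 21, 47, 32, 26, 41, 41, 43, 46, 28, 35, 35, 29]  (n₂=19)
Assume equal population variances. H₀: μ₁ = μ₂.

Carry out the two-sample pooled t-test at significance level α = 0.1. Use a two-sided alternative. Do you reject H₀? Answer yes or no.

x̄₁=52.692, s₁=8.985, n₁=13
x̄₂=35.632, s₂=8.989, n₂=19
s_p² = [12·8.985² + 18·8.989²]/30 = 80.7730
SE = √(s_p²·(1/13+1/19)) = 3.2349
t = (52.692−35.632)/3.2349 = 5.2740
df = 30
p-value (two-sided) = 0.00001
At α=0.1: p < α → reject H₀

reject H₀: yes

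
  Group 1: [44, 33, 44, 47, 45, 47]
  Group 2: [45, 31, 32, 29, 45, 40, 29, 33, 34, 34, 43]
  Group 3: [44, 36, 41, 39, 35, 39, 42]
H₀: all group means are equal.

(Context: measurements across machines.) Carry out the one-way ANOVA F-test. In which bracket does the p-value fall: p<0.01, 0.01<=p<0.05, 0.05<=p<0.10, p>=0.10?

p-value bracket: 0.01<=p<0.05

Group means [43.33, 35.91, 39.43], grand mean 38.792
SSB = Σnᵢ(x̄ᵢ−x̄)² = 218.002; SSW = ΣΣ(x−x̄ᵢ)² = 581.957
MSB = 218.002/2 = 109.0008; MSW = 581.957/21 = 27.7122
F = MSB/MSW = 3.9333
df = (2, 21)
p-value (upper-tail) = 0.03541
→ bracket: 0.01<=p<0.05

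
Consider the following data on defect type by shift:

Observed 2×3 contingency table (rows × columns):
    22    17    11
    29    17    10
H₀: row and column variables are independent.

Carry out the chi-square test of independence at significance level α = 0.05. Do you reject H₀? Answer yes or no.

Row totals [50, 56], col totals [51, 34, 21], n=106
χ² = (22−24.06)²/24.06 + (17−16.04)²/16.04 + (11−9.91)²/9.91 + (29−26.94)²/26.94 + (17−17.96)²/17.96 + (10−11.09)²/11.09 = 0.6709
df = 2
p-value (upper-tail) = 0.71501
At α=0.05: p ≥ α → fail to reject H₀

reject H₀: no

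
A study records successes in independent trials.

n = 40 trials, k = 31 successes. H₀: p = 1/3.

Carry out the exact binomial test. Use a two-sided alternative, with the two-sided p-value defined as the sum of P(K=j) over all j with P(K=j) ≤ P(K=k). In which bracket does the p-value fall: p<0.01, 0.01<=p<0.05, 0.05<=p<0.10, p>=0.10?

Exact binomial: n=40, k=31, p₀=1/3=0.3333
P(X=j) = C(n,j)·p₀^j·(1−p₀)^(n−j); p = Σ P(X=j) over j with P(X=j) ≤ P(X=31)
p-value (two-sided) = 0.00000
→ bracket: p<0.01

p-value bracket: p<0.01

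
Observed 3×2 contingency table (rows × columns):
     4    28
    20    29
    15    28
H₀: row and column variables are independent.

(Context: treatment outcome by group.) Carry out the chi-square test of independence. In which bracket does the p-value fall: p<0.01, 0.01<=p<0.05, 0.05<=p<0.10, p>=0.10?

Row totals [32, 49, 43], col totals [39, 85], n=124
χ² = (4−10.06)²/10.06 + (28−21.94)²/21.94 + (20−15.41)²/15.41 + (29−33.59)²/33.59 + (15−13.52)²/13.52 + (28−29.48)²/29.48 = 7.5590
df = 2
p-value (upper-tail) = 0.02283
→ bracket: 0.01<=p<0.05

p-value bracket: 0.01<=p<0.05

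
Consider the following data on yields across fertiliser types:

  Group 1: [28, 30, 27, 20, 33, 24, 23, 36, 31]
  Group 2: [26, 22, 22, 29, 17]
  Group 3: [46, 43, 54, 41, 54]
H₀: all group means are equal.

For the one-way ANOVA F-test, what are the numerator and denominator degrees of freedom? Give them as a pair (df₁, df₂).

degrees of freedom = [2, 16]

k = 3 groups, N = 19 total
df = (k−1, N−k) = (3−1, 19−3) = (2, 16)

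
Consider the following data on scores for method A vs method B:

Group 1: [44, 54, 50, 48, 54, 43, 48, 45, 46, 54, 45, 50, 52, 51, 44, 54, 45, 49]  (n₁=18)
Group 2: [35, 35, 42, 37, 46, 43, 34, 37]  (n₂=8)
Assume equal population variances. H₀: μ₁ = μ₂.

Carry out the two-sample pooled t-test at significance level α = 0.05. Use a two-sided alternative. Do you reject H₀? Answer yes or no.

x̄₁=48.667, s₁=3.896, n₁=18
x̄₂=38.625, s₂=4.438, n₂=8
s_p² = [17·3.896² + 7·4.438²]/24 = 16.4948
SE = √(s_p²·(1/18+1/8)) = 1.7258
t = (48.667−38.625)/1.7258 = 5.8187
df = 24
p-value (two-sided) = 0.00001
At α=0.05: p < α → reject H₀

reject H₀: yes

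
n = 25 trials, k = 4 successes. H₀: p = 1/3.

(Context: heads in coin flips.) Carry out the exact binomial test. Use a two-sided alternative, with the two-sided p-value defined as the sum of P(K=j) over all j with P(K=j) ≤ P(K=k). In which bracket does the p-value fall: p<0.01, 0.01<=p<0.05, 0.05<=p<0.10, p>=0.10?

p-value bracket: 0.05<=p<0.10

Exact binomial: n=25, k=4, p₀=1/3=0.3333
P(X=j) = C(n,j)·p₀^j·(1−p₀)^(n−j); p = Σ P(X=j) over j with P(X=j) ≤ P(X=4)
p-value (two-sided) = 0.08771
→ bracket: 0.05<=p<0.10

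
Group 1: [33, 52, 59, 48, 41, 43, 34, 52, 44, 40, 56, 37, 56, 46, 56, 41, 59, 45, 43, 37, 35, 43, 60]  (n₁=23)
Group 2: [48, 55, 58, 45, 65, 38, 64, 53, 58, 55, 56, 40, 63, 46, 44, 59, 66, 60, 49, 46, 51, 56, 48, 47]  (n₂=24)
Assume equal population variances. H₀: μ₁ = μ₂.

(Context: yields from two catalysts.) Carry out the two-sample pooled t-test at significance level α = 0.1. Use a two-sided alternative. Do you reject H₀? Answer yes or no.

reject H₀: yes

x̄₁=46.087, s₁=8.591, n₁=23
x̄₂=52.917, s₂=7.907, n₂=24
s_p² = [22·8.591² + 23·7.907²]/45 = 68.0369
SE = √(s_p²·(1/23+1/24)) = 2.4069
t = (46.087−52.917)/2.4069 = -2.8376
df = 45
p-value (two-sided) = 0.00679
At α=0.1: p < α → reject H₀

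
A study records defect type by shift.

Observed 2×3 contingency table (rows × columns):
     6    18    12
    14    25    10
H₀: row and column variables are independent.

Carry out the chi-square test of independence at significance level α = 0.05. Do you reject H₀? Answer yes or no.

reject H₀: no

Row totals [36, 49], col totals [20, 43, 22], n=85
χ² = (6−8.47)²/8.47 + (18−18.21)²/18.21 + (12−9.32)²/9.32 + (14−11.53)²/11.53 + (25−24.79)²/24.79 + (10−12.68)²/12.68 = 2.5938
df = 2
p-value (upper-tail) = 0.27338
At α=0.05: p ≥ α → fail to reject H₀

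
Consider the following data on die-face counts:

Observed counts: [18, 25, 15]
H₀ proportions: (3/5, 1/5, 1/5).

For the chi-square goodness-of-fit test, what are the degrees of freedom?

df = k − 1 = 3 − 1 = 2

degrees of freedom = 2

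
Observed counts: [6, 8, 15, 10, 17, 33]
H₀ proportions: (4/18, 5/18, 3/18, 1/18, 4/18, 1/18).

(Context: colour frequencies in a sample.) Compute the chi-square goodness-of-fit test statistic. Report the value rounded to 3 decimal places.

n = 89; E_i = n·p_i = [19.78, 24.72, 14.83, 4.94, 19.78, 4.94]
χ² = (6−19.78)²/19.78 + (8−24.72)²/24.72 + (15−14.83)²/14.83 + (10−4.94)²/4.94 + (17−19.78)²/19.78 + (33−4.94)²/4.94 = 185.6618
df = 5

test statistic = 185.662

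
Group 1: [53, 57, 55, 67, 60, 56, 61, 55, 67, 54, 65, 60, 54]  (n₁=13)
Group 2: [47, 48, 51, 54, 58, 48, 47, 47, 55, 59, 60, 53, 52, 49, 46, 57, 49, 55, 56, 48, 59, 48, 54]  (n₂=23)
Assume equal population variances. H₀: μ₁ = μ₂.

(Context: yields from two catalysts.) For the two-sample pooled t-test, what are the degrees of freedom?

df = n₁ + n₂ − 2 = 13 + 23 − 2 = 34

degrees of freedom = 34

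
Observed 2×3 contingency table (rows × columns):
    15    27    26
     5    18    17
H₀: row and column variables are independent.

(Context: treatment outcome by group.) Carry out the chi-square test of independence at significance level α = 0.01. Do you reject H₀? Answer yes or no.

reject H₀: no

Row totals [68, 40], col totals [20, 45, 43], n=108
χ² = (15−12.59)²/12.59 + (27−28.33)²/28.33 + (26−27.07)²/27.07 + (5−7.41)²/7.41 + (18−16.67)²/16.67 + (17−15.93)²/15.93 = 1.5271
df = 2
p-value (upper-tail) = 0.46601
At α=0.01: p ≥ α → fail to reject H₀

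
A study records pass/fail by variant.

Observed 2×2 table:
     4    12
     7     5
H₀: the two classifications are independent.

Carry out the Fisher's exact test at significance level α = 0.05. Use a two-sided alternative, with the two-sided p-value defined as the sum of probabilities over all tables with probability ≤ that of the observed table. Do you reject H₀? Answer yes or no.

Margins: r₁=16, r₂=12, c₁=11, c₂=17, n=28
p_obs = C(16,4)·C(12,7)/C(28,11); sum pmf over tables with pmf ≤ p_obs
p-value (two-sided) = 0.12115
At α=0.05: p ≥ α → fail to reject H₀

reject H₀: no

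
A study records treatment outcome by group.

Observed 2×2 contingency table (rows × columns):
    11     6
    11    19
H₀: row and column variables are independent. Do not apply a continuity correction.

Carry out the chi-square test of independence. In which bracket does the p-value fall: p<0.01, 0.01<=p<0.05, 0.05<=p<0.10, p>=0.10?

p-value bracket: 0.05<=p<0.10

Row totals [17, 30], col totals [22, 25], n=47
χ² = (11−7.96)²/7.96 + (6−9.04)²/9.04 + (11−14.04)²/14.04 + (19−15.96)²/15.96 = 3.4264
df = 1
p-value (upper-tail) = 0.06416
→ bracket: 0.05<=p<0.10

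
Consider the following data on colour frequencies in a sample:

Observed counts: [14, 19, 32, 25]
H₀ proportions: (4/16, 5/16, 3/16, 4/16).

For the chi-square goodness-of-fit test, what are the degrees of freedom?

degrees of freedom = 3

df = k − 1 = 4 − 1 = 3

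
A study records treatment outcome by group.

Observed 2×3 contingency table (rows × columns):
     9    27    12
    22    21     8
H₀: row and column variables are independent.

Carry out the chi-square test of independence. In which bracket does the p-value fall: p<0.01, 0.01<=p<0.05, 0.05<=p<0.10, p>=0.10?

Row totals [48, 51], col totals [31, 48, 20], n=99
χ² = (9−15.03)²/15.03 + (27−23.27)²/23.27 + (12−9.70)²/9.70 + (22−15.97)²/15.97 + (21−24.73)²/24.73 + (8−10.30)²/10.30 = 6.9171
df = 2
p-value (upper-tail) = 0.03148
→ bracket: 0.01<=p<0.05

p-value bracket: 0.01<=p<0.05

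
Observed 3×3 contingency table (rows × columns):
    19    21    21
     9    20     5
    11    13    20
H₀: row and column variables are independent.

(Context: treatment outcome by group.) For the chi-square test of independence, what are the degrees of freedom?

df = (r−1)(c−1) = (3−1)·(3−1) = 4

degrees of freedom = 4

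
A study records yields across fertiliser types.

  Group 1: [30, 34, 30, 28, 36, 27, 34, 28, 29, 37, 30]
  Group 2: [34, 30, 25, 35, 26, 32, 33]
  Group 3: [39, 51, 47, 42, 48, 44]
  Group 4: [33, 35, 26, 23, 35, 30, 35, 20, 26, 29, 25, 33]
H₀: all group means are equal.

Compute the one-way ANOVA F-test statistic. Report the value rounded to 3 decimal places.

test statistic = 20.263

Group means [31.18, 30.71, 45.17, 29.17], grand mean 32.750
SSB = Σnᵢ(x̄ᵢ−x̄)² = 1135.185; SSW = ΣΣ(x−x̄ᵢ)² = 597.565
MSB = 1135.185/3 = 378.3950; MSW = 597.565/32 = 18.6739
F = MSB/MSW = 20.2633
df = (3, 32)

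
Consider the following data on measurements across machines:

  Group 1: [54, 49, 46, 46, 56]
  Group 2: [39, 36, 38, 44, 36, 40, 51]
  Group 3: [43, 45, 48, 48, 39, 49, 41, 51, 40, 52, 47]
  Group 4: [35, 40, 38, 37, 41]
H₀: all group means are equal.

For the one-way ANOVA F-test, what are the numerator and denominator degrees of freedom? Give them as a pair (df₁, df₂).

degrees of freedom = [3, 24]

k = 4 groups, N = 28 total
df = (k−1, N−k) = (4−1, 28−4) = (3, 24)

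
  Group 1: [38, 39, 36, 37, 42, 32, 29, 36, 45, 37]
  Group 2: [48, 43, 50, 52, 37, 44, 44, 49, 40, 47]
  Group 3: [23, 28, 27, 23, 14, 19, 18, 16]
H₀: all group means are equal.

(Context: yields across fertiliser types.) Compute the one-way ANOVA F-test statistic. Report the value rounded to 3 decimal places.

test statistic = 59.854

Group means [37.10, 45.40, 21.00], grand mean 35.464
SSB = Σnᵢ(x̄ᵢ−x̄)² = 2687.664; SSW = ΣΣ(x−x̄ᵢ)² = 561.300
MSB = 2687.664/2 = 1343.8321; MSW = 561.300/25 = 22.4520
F = MSB/MSW = 59.8536
df = (2, 25)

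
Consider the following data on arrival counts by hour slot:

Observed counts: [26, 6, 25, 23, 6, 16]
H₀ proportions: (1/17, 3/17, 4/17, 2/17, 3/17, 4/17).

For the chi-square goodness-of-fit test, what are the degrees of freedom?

df = k − 1 = 6 − 1 = 5

degrees of freedom = 5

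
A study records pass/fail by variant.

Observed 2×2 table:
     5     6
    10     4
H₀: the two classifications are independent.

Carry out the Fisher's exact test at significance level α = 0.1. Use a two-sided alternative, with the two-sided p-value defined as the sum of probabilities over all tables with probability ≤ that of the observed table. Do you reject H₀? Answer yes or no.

reject H₀: no

Margins: r₁=11, r₂=14, c₁=15, c₂=10, n=25
p_obs = C(11,5)·C(14,10)/C(25,15); sum pmf over tables with pmf ≤ p_obs
p-value (two-sided) = 0.24063
At α=0.1: p ≥ α → fail to reject H₀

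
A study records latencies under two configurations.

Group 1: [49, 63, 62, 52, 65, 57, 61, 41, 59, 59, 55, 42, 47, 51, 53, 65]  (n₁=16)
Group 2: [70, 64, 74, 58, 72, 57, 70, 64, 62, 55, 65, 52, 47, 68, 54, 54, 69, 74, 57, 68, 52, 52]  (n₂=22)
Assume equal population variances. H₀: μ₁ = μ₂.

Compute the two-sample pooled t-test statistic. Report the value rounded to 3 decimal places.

x̄₁=55.062, s₁=7.655, n₁=16
x̄₂=61.727, s₂=8.224, n₂=22
s_p² = [15·7.655² + 21·8.224²]/36 = 63.8695
SE = √(s_p²·(1/16+1/22)) = 2.6258
t = (55.062−61.727)/2.6258 = -2.5382
df = 36

test statistic = -2.538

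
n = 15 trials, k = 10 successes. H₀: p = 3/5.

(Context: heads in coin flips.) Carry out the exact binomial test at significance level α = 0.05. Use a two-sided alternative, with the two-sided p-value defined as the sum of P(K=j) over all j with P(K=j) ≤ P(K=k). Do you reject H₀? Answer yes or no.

Exact binomial: n=15, k=10, p₀=3/5=0.6000
P(X=j) = C(n,j)·p₀^j·(1−p₀)^(n−j); p = Σ P(X=j) over j with P(X=j) ≤ P(X=10)
p-value (two-sided) = 0.79340
At α=0.05: p ≥ α → fail to reject H₀

reject H₀: no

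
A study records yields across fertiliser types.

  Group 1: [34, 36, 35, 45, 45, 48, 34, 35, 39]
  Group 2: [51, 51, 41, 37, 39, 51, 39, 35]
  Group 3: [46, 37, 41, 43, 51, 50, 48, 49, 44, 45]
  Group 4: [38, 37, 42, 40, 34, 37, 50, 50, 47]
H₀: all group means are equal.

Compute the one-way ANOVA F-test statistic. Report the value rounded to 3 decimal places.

test statistic = 2.091

Group means [39.00, 43.00, 45.40, 41.67], grand mean 42.333
SSB = Σnᵢ(x̄ᵢ−x̄)² = 201.600; SSW = ΣΣ(x−x̄ᵢ)² = 1028.400
MSB = 201.600/3 = 67.2000; MSW = 1028.400/32 = 32.1375
F = MSB/MSW = 2.0910
df = (3, 32)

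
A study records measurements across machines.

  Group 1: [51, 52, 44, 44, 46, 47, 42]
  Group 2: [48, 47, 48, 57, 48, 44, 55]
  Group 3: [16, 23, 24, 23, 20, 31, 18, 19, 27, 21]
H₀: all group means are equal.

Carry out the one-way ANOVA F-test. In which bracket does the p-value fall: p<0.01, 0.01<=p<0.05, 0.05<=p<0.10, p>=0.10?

Group means [46.57, 49.57, 22.20], grand mean 37.292
SSB = Σnᵢ(x̄ᵢ−x̄)² = 3935.930; SSW = ΣΣ(x−x̄ᵢ)² = 391.029
MSB = 3935.930/2 = 1967.9649; MSW = 391.029/21 = 18.6204
F = MSB/MSW = 105.6886
df = (2, 21)
p-value (upper-tail) = 0.00000
→ bracket: p<0.01

p-value bracket: p<0.01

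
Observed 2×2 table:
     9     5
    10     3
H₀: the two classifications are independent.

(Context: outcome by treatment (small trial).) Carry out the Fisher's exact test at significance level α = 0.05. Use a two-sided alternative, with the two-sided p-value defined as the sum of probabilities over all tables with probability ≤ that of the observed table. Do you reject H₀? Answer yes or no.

reject H₀: no

Margins: r₁=14, r₂=13, c₁=19, c₂=8, n=27
p_obs = C(14,9)·C(13,10)/C(27,19); sum pmf over tables with pmf ≤ p_obs
p-value (two-sided) = 0.67762
At α=0.05: p ≥ α → fail to reject H₀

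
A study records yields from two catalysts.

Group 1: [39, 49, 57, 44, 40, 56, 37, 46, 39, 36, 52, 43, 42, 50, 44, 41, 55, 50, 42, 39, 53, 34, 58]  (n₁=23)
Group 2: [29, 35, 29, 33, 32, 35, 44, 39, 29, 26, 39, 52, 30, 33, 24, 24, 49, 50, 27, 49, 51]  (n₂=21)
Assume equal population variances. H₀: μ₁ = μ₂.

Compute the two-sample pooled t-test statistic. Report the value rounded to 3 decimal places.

test statistic = 3.702

x̄₁=45.478, s₁=7.223, n₁=23
x̄₂=36.143, s₂=9.446, n₂=21
s_p² = [22·7.223² + 20·9.446²]/42 = 69.8169
SE = √(s_p²·(1/23+1/21)) = 2.5219
t = (45.478−36.143)/2.5219 = 3.7017
df = 42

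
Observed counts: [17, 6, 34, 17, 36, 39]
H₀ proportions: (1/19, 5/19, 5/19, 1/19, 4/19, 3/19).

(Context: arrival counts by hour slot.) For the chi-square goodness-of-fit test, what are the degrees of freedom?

degrees of freedom = 5

df = k − 1 = 6 − 1 = 5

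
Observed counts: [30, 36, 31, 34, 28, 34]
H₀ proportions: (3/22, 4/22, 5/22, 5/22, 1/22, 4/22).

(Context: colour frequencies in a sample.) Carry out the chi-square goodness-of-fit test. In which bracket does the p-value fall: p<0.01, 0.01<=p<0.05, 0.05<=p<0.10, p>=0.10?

n = 193; E_i = n·p_i = [26.32, 35.09, 43.86, 43.86, 8.77, 35.09]
χ² = (30−26.32)²/26.32 + (36−35.09)²/35.09 + (31−43.86)²/43.86 + (34−43.86)²/43.86 + (28−8.77)²/8.77 + (34−35.09)²/35.09 = 48.7036
df = 5
p-value (upper-tail) = 0.00000
→ bracket: p<0.01

p-value bracket: p<0.01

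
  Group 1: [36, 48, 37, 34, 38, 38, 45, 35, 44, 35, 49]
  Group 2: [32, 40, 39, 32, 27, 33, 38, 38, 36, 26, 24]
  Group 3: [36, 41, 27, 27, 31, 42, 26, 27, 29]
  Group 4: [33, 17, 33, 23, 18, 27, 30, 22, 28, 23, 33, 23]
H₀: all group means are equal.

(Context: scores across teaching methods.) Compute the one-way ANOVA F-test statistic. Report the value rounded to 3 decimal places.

test statistic = 11.559

Group means [39.91, 33.18, 31.78, 25.83], grand mean 32.558
SSB = Σnᵢ(x̄ᵢ−x̄)² = 1146.837; SSW = ΣΣ(x−x̄ᵢ)² = 1289.768
MSB = 1146.837/3 = 382.2790; MSW = 1289.768/39 = 33.0710
F = MSB/MSW = 11.5594
df = (3, 39)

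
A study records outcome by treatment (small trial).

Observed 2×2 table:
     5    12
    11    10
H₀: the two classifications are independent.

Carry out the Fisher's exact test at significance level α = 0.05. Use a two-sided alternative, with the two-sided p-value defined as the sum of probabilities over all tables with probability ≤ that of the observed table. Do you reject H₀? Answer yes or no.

Margins: r₁=17, r₂=21, c₁=16, c₂=22, n=38
p_obs = C(17,5)·C(21,11)/C(38,16); sum pmf over tables with pmf ≤ p_obs
p-value (two-sided) = 0.19716
At α=0.05: p ≥ α → fail to reject H₀

reject H₀: no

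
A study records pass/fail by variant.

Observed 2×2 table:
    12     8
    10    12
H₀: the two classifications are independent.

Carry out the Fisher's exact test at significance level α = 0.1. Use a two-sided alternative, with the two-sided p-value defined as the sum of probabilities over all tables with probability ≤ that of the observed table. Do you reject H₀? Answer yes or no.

reject H₀: no

Margins: r₁=20, r₂=22, c₁=22, c₂=20, n=42
p_obs = C(20,12)·C(22,10)/C(42,22); sum pmf over tables with pmf ≤ p_obs
p-value (two-sided) = 0.37425
At α=0.1: p ≥ α → fail to reject H₀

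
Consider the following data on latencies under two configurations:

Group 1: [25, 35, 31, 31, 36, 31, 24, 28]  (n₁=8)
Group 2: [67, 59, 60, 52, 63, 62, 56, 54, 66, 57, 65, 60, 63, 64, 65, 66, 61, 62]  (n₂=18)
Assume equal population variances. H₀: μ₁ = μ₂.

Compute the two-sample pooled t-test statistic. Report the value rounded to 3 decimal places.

x̄₁=30.125, s₁=4.291, n₁=8
x̄₂=61.222, s₂=4.292, n₂=18
s_p² = [7·4.291² + 17·4.292²]/24 = 18.4161
SE = √(s_p²·(1/8+1/18)) = 1.8235
t = (30.125−61.222)/1.8235 = -17.0537
df = 24

test statistic = -17.054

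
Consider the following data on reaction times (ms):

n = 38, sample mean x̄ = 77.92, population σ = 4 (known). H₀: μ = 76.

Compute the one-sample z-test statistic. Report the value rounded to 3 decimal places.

test statistic = 2.959

SE = σ/√n = 4/√38 = 0.6489
z = (x̄−μ₀)/SE = (77.92−76)/0.6489 = 2.9589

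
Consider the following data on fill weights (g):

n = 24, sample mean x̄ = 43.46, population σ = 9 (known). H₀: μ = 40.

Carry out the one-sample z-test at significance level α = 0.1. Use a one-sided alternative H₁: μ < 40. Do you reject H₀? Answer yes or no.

SE = σ/√n = 9/√24 = 1.8371
z = (x̄−μ₀)/SE = (43.46−40)/1.8371 = 1.8834
p-value (one-sided, H₁ less) = 0.97018
At α=0.1: p ≥ α → fail to reject H₀

reject H₀: no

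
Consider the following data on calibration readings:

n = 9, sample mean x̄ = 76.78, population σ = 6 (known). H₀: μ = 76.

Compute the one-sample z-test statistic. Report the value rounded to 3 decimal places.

SE = σ/√n = 6/√9 = 2.0000
z = (x̄−μ₀)/SE = (76.78−76)/2.0000 = 0.3900

test statistic = 0.390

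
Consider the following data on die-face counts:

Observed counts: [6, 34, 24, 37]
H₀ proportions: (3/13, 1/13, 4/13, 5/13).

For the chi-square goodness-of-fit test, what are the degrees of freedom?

df = k − 1 = 4 − 1 = 3

degrees of freedom = 3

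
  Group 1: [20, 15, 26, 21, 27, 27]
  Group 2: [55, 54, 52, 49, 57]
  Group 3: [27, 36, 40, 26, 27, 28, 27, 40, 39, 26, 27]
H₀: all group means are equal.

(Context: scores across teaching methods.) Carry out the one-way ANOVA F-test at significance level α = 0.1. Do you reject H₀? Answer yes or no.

Group means [22.67, 53.40, 31.18], grand mean 33.909
SSB = Σnᵢ(x̄ᵢ−x̄)² = 2739.648; SSW = ΣΣ(x−x̄ᵢ)² = 528.170
MSB = 2739.648/2 = 1369.8242; MSW = 528.170/19 = 27.7984
F = MSB/MSW = 49.2771
df = (2, 19)
p-value (upper-tail) = 0.00000
At α=0.1: p < α → reject H₀

reject H₀: yes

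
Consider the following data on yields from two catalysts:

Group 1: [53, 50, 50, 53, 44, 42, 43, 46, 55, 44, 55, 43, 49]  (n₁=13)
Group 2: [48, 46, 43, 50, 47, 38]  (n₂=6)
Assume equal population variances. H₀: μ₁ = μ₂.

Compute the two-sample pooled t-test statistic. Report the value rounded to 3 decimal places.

test statistic = 1.259

x̄₁=48.231, s₁=4.816, n₁=13
x̄₂=45.333, s₂=4.274, n₂=6
s_p² = [12·4.816² + 5·4.274²]/17 = 21.7436
SE = √(s_p²·(1/13+1/6)) = 2.3014
t = (48.231−45.333)/2.3014 = 1.2590
df = 17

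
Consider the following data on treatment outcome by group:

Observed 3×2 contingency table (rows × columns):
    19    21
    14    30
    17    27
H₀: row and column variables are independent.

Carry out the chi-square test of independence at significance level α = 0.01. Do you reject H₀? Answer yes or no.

reject H₀: no

Row totals [40, 44, 44], col totals [50, 78], n=128
χ² = (19−15.62)²/15.62 + (21−24.38)²/24.38 + (14−17.19)²/17.19 + (30−26.81)²/26.81 + (17−17.19)²/17.19 + (27−26.81)²/26.81 = 2.1697
df = 2
p-value (upper-tail) = 0.33795
At α=0.01: p ≥ α → fail to reject H₀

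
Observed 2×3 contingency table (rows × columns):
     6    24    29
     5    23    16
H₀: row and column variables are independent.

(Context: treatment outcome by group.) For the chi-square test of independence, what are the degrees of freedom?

df = (r−1)(c−1) = (2−1)·(3−1) = 2

degrees of freedom = 2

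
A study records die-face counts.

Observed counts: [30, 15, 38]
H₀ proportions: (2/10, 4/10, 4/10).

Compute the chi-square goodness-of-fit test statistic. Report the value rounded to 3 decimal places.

test statistic = 21.488

n = 83; E_i = n·p_i = [16.60, 33.20, 33.20]
χ² = (30−16.60)²/16.60 + (15−33.20)²/33.20 + (38−33.20)²/33.20 = 21.4880
df = 2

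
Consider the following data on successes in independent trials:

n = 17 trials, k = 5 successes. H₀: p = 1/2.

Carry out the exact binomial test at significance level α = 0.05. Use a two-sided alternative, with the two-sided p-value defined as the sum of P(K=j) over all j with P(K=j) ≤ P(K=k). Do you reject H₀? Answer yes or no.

Exact binomial: n=17, k=5, p₀=1/2=0.5000
P(X=j) = C(n,j)·p₀^j·(1−p₀)^(n−j); p = Σ P(X=j) over j with P(X=j) ≤ P(X=5)
p-value (two-sided) = 0.14346
At α=0.05: p ≥ α → fail to reject H₀

reject H₀: no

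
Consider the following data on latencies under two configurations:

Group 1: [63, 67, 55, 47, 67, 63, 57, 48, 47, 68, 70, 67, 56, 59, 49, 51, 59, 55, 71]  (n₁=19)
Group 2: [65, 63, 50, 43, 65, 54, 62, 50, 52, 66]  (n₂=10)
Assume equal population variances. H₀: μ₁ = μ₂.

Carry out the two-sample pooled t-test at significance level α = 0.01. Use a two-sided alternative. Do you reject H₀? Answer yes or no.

reject H₀: no

x̄₁=58.895, s₁=8.123, n₁=19
x̄₂=57.000, s₂=8.151, n₂=10
s_p² = [18·8.123² + 9·8.151²]/27 = 66.1404
SE = √(s_p²·(1/19+1/10)) = 3.1773
t = (58.895−57.000)/3.1773 = 0.5963
df = 27
p-value (two-sided) = 0.55592
At α=0.01: p ≥ α → fail to reject H₀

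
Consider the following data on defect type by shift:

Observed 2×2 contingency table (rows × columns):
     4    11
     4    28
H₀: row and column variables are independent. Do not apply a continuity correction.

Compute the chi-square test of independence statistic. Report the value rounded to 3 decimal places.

test statistic = 1.451

Row totals [15, 32], col totals [8, 39], n=47
χ² = (4−2.55)²/2.55 + (11−12.45)²/12.45 + (4−5.45)²/5.45 + (28−26.55)²/26.55 = 1.4512
df = 1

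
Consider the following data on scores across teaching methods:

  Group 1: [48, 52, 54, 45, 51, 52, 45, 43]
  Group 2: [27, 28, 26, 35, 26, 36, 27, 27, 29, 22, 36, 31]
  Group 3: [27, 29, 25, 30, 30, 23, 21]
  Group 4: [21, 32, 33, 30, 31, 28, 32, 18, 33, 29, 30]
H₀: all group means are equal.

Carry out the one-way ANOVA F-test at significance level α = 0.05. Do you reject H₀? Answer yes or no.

Group means [48.75, 29.17, 26.43, 28.82], grand mean 32.684
SSB = Σnᵢ(x̄ᵢ−x̄)² = 2651.693; SSW = ΣΣ(x−x̄ᵢ)² = 650.517
MSB = 2651.693/3 = 883.8977; MSW = 650.517/34 = 19.1329
F = MSB/MSW = 46.1979
df = (3, 34)
p-value (upper-tail) = 0.00000
At α=0.05: p < α → reject H₀

reject H₀: yes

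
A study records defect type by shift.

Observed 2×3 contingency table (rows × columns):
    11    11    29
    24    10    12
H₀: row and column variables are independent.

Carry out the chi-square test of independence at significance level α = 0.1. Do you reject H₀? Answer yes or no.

Row totals [51, 46], col totals [35, 21, 41], n=97
χ² = (11−18.40)²/18.40 + (11−11.04)²/11.04 + (29−21.56)²/21.56 + (24−16.60)²/16.60 + (10−9.96)²/9.96 + (12−19.44)²/19.44 = 11.6983
df = 2
p-value (upper-tail) = 0.00288
At α=0.1: p < α → reject H₀

reject H₀: yes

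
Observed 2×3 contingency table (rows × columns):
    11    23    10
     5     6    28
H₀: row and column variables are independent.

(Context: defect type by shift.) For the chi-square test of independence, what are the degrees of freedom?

df = (r−1)(c−1) = (2−1)·(3−1) = 2

degrees of freedom = 2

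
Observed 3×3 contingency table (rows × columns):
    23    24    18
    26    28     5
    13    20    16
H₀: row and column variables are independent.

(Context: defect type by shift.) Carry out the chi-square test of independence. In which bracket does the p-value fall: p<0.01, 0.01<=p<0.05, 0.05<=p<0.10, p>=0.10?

p-value bracket: 0.01<=p<0.05

Row totals [65, 59, 49], col totals [62, 72, 39], n=173
χ² = (23−23.29)²/23.29 + (24−27.05)²/27.05 + (18−14.65)²/14.65 + (26−21.14)²/21.14 + (28−24.55)²/24.55 + (5−13.30)²/13.30 + (13−17.56)²/17.56 + (20−20.39)²/20.39 + (16−11.05)²/11.05 = 11.3046
df = 4
p-value (upper-tail) = 0.02335
→ bracket: 0.01<=p<0.05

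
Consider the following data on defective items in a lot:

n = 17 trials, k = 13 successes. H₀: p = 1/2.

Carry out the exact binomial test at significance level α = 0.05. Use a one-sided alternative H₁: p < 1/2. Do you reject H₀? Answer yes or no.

reject H₀: no

Exact binomial: n=17, k=13, p₀=1/2=0.5000
P(X≤13) from Σ C(n,i)·p₀^i·(1−p₀)^(n−i)
p-value (one-sided, H₁ less) = 0.99364
At α=0.05: p ≥ α → fail to reject H₀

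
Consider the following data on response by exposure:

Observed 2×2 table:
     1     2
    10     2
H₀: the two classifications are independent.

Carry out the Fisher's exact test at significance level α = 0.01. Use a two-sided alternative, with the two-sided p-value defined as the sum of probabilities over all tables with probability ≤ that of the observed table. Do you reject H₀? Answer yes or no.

Margins: r₁=3, r₂=12, c₁=11, c₂=4, n=15
p_obs = C(3,1)·C(12,10)/C(15,11); sum pmf over tables with pmf ≤ p_obs
p-value (two-sided) = 0.15385
At α=0.01: p ≥ α → fail to reject H₀

reject H₀: no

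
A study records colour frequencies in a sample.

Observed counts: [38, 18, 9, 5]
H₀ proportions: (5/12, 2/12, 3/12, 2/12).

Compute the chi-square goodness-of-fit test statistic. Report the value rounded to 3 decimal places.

test statistic = 14.051

n = 70; E_i = n·p_i = [29.17, 11.67, 17.50, 11.67]
χ² = (38−29.17)²/29.17 + (18−11.67)²/11.67 + (9−17.50)²/17.50 + (5−11.67)²/11.67 = 14.0514
df = 3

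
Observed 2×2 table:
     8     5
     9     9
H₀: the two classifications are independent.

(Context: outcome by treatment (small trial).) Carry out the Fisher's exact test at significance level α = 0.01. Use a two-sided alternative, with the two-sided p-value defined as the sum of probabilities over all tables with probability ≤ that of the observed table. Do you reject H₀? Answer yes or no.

Margins: r₁=13, r₂=18, c₁=17, c₂=14, n=31
p_obs = C(13,8)·C(18,9)/C(31,17); sum pmf over tables with pmf ≤ p_obs
p-value (two-sided) = 0.71684
At α=0.01: p ≥ α → fail to reject H₀

reject H₀: no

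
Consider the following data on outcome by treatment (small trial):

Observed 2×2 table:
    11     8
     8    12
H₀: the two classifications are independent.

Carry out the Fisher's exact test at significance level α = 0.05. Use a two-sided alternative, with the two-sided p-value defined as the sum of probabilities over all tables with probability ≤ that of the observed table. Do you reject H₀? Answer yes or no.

reject H₀: no

Margins: r₁=19, r₂=20, c₁=19, c₂=20, n=39
p_obs = C(19,11)·C(20,8)/C(39,19); sum pmf over tables with pmf ≤ p_obs
p-value (two-sided) = 0.34307
At α=0.05: p ≥ α → fail to reject H₀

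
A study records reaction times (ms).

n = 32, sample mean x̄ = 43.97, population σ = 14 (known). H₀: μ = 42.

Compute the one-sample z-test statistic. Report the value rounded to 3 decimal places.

SE = σ/√n = 14/√32 = 2.4749
z = (x̄−μ₀)/SE = (43.97−42)/2.4749 = 0.7960

test statistic = 0.796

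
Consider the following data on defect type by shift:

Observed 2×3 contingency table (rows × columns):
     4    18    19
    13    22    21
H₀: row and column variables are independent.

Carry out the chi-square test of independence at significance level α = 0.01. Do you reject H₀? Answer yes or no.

Row totals [41, 56], col totals [17, 40, 40], n=97
χ² = (4−7.19)²/7.19 + (18−16.91)²/16.91 + (19−16.91)²/16.91 + (13−9.81)²/9.81 + (22−23.09)²/23.09 + (21−23.09)²/23.09 = 3.0173
df = 2
p-value (upper-tail) = 0.22121
At α=0.01: p ≥ α → fail to reject H₀

reject H₀: no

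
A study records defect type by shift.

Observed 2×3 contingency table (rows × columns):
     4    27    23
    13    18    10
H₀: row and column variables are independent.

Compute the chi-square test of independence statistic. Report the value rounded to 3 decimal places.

Row totals [54, 41], col totals [17, 45, 33], n=95
χ² = (4−9.66)²/9.66 + (27−25.58)²/25.58 + (23−18.76)²/18.76 + (13−7.34)²/7.34 + (18−19.42)²/19.42 + (10−14.24)²/14.24 = 10.0960
df = 2

test statistic = 10.096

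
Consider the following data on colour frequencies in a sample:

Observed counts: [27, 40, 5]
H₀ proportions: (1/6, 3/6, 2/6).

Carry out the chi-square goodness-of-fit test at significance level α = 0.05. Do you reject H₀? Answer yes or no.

n = 72; E_i = n·p_i = [12.00, 36.00, 24.00]
χ² = (27−12.00)²/12.00 + (40−36.00)²/36.00 + (5−24.00)²/24.00 = 34.2361
df = 2
p-value (upper-tail) = 0.00000
At α=0.05: p < α → reject H₀

reject H₀: yes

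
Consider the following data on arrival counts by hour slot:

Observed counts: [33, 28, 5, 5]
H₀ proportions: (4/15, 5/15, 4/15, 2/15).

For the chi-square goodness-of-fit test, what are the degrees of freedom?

degrees of freedom = 3

df = k − 1 = 4 − 1 = 3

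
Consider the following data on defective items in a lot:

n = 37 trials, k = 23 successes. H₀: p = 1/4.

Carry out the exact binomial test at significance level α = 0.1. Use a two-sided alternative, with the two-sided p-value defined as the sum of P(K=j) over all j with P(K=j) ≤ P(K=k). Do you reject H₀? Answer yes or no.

reject H₀: yes

Exact binomial: n=37, k=23, p₀=1/4=0.2500
P(X=j) = C(n,j)·p₀^j·(1−p₀)^(n−j); p = Σ P(X=j) over j with P(X=j) ≤ P(X=23)
p-value (two-sided) = 0.00000
At α=0.1: p < α → reject H₀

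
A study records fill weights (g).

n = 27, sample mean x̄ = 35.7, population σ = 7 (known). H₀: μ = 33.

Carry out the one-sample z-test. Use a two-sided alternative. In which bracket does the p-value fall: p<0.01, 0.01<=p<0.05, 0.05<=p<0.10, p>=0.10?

SE = σ/√n = 7/√27 = 1.3472
z = (x̄−μ₀)/SE = (35.7−33)/1.3472 = 2.0042
p-value (two-sided) = 0.04505
→ bracket: 0.01<=p<0.05

p-value bracket: 0.01<=p<0.05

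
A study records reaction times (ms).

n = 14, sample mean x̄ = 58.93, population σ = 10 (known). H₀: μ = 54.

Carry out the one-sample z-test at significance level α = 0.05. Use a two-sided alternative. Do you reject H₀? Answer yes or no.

reject H₀: no

SE = σ/√n = 10/√14 = 2.6726
z = (x̄−μ₀)/SE = (58.93−54)/2.6726 = 1.8446
p-value (two-sided) = 0.06509
At α=0.05: p ≥ α → fail to reject H₀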